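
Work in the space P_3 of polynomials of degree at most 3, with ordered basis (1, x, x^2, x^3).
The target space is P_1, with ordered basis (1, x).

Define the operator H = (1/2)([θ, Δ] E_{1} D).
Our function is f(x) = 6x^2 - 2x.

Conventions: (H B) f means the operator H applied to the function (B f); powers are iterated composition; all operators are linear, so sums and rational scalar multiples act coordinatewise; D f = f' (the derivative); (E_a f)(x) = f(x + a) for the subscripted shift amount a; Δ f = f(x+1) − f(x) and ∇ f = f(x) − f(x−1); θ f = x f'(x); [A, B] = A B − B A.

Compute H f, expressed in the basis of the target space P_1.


g(x) = -6

D f = 12x - 2
E_{1} D f = 12x + 10
Δ (E_{1} D) f = 12
θ Δ (E_{1} D) f = 0
θ (E_{1} D) f = 12x
Δ θ (E_{1} D) f = 12
[θ, Δ] (E_{1} D) f = -12
((1/2)([θ, Δ] E_{1} D)) f = -6


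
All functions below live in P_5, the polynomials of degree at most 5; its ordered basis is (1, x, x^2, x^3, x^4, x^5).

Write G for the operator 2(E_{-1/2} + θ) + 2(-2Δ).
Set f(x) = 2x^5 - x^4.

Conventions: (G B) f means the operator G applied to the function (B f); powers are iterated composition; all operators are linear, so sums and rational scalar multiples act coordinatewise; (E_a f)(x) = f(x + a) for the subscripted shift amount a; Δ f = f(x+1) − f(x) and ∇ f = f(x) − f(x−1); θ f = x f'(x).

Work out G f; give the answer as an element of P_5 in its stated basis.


E_{-1/2} f = 2x^5 - 6x^4 + 7x^3 - 4x^2 + (9/8)x - 1/8
θ f = 10x^5 - 4x^4
(E_{-1/2} + θ) f = 12x^5 - 10x^4 + 7x^3 - 4x^2 + (9/8)x - 1/8
(2(E_{-1/2} + θ)) f = 24x^5 - 20x^4 + 14x^3 - 8x^2 + (9/4)x - 1/4
Δ f = 10x^4 + 16x^3 + 14x^2 + 6x + 1
(-2Δ) f = -20x^4 - 32x^3 - 28x^2 - 12x - 2
(2(-2Δ)) f = -40x^4 - 64x^3 - 56x^2 - 24x - 4
(2(E_{-1/2} + θ) + 2(-2Δ)) f = 24x^5 - 60x^4 - 50x^3 - 64x^2 - (87/4)x - 17/4

the image equals g(x) = 24x^5 - 60x^4 - 50x^3 - 64x^2 - (87/4)x - 17/4


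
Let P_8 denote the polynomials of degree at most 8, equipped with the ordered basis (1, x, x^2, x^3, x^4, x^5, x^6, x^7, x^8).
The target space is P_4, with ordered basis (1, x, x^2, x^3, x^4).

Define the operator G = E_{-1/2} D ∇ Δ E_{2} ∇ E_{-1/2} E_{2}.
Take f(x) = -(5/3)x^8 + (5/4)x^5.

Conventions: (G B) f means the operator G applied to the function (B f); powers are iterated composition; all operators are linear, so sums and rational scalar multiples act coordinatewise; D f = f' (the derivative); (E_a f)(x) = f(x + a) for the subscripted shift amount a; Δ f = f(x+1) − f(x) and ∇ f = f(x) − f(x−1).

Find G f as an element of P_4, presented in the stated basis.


the result is g(x) = -2800x^4 - 28000x^3 - 109200x^2 - 195850x - 135705

E_{2} f = -(5/3)x^8 - (80/3)x^7 - (560/3)x^6 - (8945/12)x^5 - (11125/6)x^4 - (8810/3)x^3 - (8660/3)x^2 - (4820/3)x - 1160/3
E_{-1/2} E_{2} f = -(5/3)x^8 - 20x^7 - 105x^6 - (1255/4)x^5 - (2325/4)x^4 - (5445/8)x^3 - (3915/8)x^2 - (12555/64)x - 8505/256
∇ E_{-1/2} E_{2} f = -(40/3)x^7 - (280/3)x^6 - (910/3)x^5 - (6925/12)x^4 - (4085/6)x^3 - (11765/24)x^2 - (4715/24)x - 6385/192
E_{2} (∇ E_{-1/2} E_{2}) f = -(40/3)x^7 - 280x^6 - (7630/3)x^5 - (51775/4)x^4 - (238985/6)x^3 - (592415/8)x^2 - (1846895/24)x - 2205035/64
Δ E_{2} (∇ E_{-1/2} E_{2}) f = -(280/3)x^6 - 1960x^5 - (52150/3)x^4 - 83275x^3 - (681205/3)x^2 - (1335445/4)x - 2479405/12
∇ (Δ E_{2}) (∇ E_{-1/2} E_{2}) f = -560x^5 - 8400x^4 - 51800x^3 - 163725x^2 - 264605x - 698205/4
D (∇ Δ E_{2}) (∇ E_{-1/2} E_{2}) f = -2800x^4 - 33600x^3 - 155400x^2 - 327450x - 264605
E_{-1/2} D (∇ Δ E_{2}) (∇ E_{-1/2} E_{2}) f = -2800x^4 - 28000x^3 - 109200x^2 - 195850x - 135705


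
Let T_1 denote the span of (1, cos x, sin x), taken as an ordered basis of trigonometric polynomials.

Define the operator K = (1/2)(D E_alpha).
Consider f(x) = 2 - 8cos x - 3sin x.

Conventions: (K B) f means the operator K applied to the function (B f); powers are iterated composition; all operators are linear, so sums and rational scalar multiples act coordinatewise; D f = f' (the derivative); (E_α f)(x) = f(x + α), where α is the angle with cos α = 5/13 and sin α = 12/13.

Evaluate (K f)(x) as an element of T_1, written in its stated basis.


the result is g(x) = (81/26)cos x + (38/13)sin x

E_alpha f = 2 - (76/13)cos x + (81/13)sin x
D E_alpha f = (81/13)cos x + (76/13)sin x
((1/2)(D E_alpha)) f = (81/26)cos x + (38/13)sin x


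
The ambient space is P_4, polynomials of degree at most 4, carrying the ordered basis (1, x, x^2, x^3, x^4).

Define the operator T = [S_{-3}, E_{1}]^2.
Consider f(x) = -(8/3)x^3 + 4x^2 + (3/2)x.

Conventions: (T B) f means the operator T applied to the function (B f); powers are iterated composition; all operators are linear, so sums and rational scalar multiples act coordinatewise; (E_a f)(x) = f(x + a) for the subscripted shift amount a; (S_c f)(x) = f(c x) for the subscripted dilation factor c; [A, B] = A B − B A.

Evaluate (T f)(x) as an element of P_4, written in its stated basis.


g(x) = 6912x + 1152

E_{1} f = -(8/3)x^3 - 4x^2 + (3/2)x + 17/6
S_{-3} E_{1} f = 72x^3 - 36x^2 - (9/2)x + 17/6
S_{-3} f = 72x^3 + 36x^2 - (9/2)x
E_{1} S_{-3} f = 72x^3 + 252x^2 + (567/2)x + 207/2
[S_{-3}, E_{1}] f = -288x^2 - 288x - 302/3
E_{1} [S_{-3}, E_{1}] f = -288x^2 - 864x - 2030/3
S_{-3} E_{1} [S_{-3}, E_{1}] f = -2592x^2 + 2592x - 2030/3
S_{-3} [S_{-3}, E_{1}] f = -2592x^2 + 864x - 302/3
E_{1} S_{-3} [S_{-3}, E_{1}] f = -2592x^2 - 4320x - 5486/3
[S_{-3}, E_{1}] [S_{-3}, E_{1}] f = 6912x + 1152


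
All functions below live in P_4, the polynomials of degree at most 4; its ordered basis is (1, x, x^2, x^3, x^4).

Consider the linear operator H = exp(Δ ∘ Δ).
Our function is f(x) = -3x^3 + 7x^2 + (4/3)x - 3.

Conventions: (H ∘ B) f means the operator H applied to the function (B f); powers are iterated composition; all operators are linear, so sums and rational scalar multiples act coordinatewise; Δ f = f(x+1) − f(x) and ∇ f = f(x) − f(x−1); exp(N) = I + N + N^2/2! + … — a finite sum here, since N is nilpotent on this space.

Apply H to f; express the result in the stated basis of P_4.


order-1 term: -18x - 4
the series for exp(Δ ∘ Δ) f terminates at order 1
exp(Δ ∘ Δ) f = -3x^3 + 7x^2 - (50/3)x - 7

the image equals g(x) = -3x^3 + 7x^2 - (50/3)x - 7


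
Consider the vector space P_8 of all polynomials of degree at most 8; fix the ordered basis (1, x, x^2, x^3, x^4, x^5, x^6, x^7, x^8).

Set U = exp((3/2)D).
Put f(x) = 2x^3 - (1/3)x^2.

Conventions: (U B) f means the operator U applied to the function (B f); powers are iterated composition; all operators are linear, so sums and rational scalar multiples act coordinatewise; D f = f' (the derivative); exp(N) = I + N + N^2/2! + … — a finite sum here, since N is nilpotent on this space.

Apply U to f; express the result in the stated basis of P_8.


order-1 term: 9x^2 - x
order-2 term: (27/2)x - 3/4
order-3 term: 27/4
the series for exp((3/2)D) f terminates at order 3
exp((3/2)D) f = 2x^3 + (26/3)x^2 + (25/2)x + 6

g(x) = 2x^3 + (26/3)x^2 + (25/2)x + 6


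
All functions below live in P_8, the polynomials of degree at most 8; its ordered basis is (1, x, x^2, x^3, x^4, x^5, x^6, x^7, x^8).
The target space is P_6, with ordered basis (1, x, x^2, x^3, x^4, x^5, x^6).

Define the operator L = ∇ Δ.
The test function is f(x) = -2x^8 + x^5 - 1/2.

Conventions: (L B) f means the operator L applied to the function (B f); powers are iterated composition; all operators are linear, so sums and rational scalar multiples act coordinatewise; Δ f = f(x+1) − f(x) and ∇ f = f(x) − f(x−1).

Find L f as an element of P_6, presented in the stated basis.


Δ f = -16x^7 - 56x^6 - 112x^5 - 135x^4 - 102x^3 - 46x^2 - 11x - 1
∇ Δ f = -112x^6 - 280x^4 + 20x^3 - 112x^2 + 10x - 4

g(x) = -112x^6 - 280x^4 + 20x^3 - 112x^2 + 10x - 4


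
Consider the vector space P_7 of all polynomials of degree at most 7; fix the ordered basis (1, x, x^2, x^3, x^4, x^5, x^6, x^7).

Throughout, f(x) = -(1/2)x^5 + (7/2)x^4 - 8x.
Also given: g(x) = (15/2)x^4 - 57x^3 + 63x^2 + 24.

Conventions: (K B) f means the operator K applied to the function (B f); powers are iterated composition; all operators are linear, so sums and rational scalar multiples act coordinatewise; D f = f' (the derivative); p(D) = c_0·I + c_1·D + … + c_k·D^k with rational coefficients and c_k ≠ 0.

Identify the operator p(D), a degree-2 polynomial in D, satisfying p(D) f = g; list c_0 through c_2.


D^0 f = -(1/2)x^5 + (7/2)x^4 - 8x
D^1 f = -(5/2)x^4 + 14x^3 - 8
D^2 f = -10x^3 + 42x^2
matching coefficients of g against c_0 f + c_1 Df + … from the top degree down determines the c_i
solution: c_0 = 0, c_1 = -3, c_2 = 3/2

p(D) = -3·D + (3/2)·D^2, i.e. c_0 = 0, c_1 = -3, c_2 = 3/2


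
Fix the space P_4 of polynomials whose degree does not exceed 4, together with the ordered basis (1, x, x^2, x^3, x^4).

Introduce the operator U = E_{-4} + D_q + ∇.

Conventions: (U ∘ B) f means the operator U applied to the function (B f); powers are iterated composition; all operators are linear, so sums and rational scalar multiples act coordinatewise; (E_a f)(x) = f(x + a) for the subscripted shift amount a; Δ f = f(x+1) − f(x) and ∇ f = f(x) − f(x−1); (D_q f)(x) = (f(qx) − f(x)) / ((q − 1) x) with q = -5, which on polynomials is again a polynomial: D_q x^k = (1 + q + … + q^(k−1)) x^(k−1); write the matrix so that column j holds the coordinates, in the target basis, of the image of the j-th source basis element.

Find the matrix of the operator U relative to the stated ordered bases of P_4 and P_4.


image of 1: 1
image of x: x - 2
image of x^2: x^2 - 10x + 15
image of x^3: x^3 + 12x^2 + 45x - 63
image of x^4: x^4 - 116x^3 + 90x^2 - 252x + 255
each image's coordinates form column j of the matrix

the matrix is [[1, -2, 15, -63, 255]; [0, 1, -10, 45, -252]; [0, 0, 1, 12, 90]; [0, 0, 0, 1, -116]; [0, 0, 0, 0, 1]] (rows listed top to bottom)


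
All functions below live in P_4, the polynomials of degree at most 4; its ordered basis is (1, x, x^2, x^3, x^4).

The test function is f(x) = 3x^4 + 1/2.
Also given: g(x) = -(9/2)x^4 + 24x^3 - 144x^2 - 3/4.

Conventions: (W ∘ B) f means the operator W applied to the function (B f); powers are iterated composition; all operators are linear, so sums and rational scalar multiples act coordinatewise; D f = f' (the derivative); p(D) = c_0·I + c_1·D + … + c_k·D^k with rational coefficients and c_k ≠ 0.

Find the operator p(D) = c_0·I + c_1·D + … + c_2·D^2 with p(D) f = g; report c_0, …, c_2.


p(D) = -(3/2)·I + 2·D − 4·D^2, i.e. c_0 = -3/2, c_1 = 2, c_2 = -4

D^0 f = 3x^4 + 1/2
D^1 f = 12x^3
D^2 f = 36x^2
matching coefficients of g against c_0 f + c_1 Df + … from the top degree down determines the c_i
solution: c_0 = -3/2, c_1 = 2, c_2 = -4


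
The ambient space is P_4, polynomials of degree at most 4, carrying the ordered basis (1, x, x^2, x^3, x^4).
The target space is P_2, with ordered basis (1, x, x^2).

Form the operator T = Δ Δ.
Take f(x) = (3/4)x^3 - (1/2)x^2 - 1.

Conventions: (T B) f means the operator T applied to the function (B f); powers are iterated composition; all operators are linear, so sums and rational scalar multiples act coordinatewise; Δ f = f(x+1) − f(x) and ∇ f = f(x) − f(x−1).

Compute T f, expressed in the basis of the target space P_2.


Δ f = (9/4)x^2 + (5/4)x + 1/4
Δ Δ f = (9/2)x + 7/2

the image equals g(x) = (9/2)x + 7/2


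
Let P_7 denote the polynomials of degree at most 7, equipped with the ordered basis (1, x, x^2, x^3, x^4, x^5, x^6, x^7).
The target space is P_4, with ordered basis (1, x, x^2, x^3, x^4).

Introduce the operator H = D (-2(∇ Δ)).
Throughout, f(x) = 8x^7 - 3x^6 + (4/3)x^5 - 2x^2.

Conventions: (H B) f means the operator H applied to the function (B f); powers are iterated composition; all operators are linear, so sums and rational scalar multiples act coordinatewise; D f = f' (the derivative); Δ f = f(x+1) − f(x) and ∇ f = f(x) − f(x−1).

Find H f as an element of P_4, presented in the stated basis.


the image equals g(x) = -3360x^4 + 720x^3 - 3520x^2 + 360x - 752/3

Δ f = 56x^6 + 150x^5 + (725/3)x^4 + (700/3)x^3 + (409/3)x^2 + (122/3)x + 13/3
∇ Δ f = 336x^5 - 90x^4 + (1760/3)x^3 - 90x^2 + (376/3)x - 10
(-2(∇ Δ)) f = -672x^5 + 180x^4 - (3520/3)x^3 + 180x^2 - (752/3)x + 20
D (-2(∇ Δ)) f = -3360x^4 + 720x^3 - 3520x^2 + 360x - 752/3


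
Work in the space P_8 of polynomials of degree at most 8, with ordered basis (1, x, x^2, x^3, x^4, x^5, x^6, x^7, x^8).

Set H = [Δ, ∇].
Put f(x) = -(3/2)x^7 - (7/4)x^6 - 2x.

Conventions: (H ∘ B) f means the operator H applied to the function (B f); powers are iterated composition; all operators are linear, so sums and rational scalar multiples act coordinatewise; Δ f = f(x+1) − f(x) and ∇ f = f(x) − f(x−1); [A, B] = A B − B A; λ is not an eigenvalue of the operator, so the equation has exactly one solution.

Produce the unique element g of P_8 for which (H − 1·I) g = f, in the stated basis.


write g with unknown coordinates in the stated basis and equate coefficients in (H − 1·I) g = f
solving from the highest basis element down gives g = (3/2)x^7 + (7/4)x^6 + 2x
check: H g = 0
so H g − 1·g = -(3/2)x^7 - (7/4)x^6 - 2x = f ✓

the result is g(x) = (3/2)x^7 + (7/4)x^6 + 2x


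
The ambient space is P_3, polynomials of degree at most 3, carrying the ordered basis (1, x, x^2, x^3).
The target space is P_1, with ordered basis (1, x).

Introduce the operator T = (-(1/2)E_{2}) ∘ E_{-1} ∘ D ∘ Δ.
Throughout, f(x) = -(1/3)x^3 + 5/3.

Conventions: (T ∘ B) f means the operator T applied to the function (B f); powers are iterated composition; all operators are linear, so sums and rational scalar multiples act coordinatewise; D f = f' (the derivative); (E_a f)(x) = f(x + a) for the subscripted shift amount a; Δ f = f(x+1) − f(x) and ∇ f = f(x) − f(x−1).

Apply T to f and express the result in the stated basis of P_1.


the image equals g(x) = x + 3/2

Δ f = -x^2 - x - 1/3
D Δ f = -2x - 1
E_{-1} D Δ f = -2x + 1
E_{2} (E_{-1} ∘ D) Δ f = -2x - 3
(-(1/2)E_{2}) (E_{-1} ∘ D) Δ f = x + 3/2


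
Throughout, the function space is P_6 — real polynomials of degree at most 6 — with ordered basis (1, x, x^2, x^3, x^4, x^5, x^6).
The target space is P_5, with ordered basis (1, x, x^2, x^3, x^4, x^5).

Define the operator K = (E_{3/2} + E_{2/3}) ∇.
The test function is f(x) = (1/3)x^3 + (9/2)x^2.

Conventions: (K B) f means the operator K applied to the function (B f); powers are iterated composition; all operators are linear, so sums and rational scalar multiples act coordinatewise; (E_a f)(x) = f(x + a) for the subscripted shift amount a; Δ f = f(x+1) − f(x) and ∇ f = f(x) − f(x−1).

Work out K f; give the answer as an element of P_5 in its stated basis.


∇ f = x^2 + 8x - 25/6
E_{3/2} ∇ f = x^2 + 11x + 121/12
E_{2/3} ∇ f = x^2 + (28/3)x + 29/18
(E_{3/2} + E_{2/3}) ∇ f = 2x^2 + (61/3)x + 421/36

the result is g(x) = 2x^2 + (61/3)x + 421/36


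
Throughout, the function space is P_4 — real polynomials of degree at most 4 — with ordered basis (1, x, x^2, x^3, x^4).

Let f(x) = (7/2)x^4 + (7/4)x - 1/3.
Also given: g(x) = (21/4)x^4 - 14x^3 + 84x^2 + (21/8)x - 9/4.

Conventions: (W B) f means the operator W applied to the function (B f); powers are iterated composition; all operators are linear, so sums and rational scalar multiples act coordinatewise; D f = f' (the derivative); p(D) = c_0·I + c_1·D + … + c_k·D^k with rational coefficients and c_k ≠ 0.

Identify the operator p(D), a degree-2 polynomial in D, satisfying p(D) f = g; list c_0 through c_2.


c_0 = 3/2, c_1 = -1, c_2 = 2

D^0 f = (7/2)x^4 + (7/4)x - 1/3
D^1 f = 14x^3 + 7/4
D^2 f = 42x^2
matching coefficients of g against c_0 f + c_1 Df + … from the top degree down determines the c_i
solution: c_0 = 3/2, c_1 = -1, c_2 = 2


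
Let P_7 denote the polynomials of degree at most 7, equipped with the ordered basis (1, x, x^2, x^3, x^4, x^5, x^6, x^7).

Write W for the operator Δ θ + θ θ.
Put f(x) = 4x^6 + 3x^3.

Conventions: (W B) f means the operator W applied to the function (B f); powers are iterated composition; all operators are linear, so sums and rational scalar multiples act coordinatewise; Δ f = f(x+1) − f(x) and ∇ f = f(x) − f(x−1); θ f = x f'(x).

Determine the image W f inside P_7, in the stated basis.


the image equals g(x) = 144x^6 + 144x^5 + 360x^4 + 507x^3 + 387x^2 + 171x + 33

θ f = 24x^6 + 9x^3
Δ θ f = 144x^5 + 360x^4 + 480x^3 + 387x^2 + 171x + 33
θ f = 24x^6 + 9x^3
θ θ f = 144x^6 + 27x^3
(Δ θ + θ θ) f = 144x^6 + 144x^5 + 360x^4 + 507x^3 + 387x^2 + 171x + 33


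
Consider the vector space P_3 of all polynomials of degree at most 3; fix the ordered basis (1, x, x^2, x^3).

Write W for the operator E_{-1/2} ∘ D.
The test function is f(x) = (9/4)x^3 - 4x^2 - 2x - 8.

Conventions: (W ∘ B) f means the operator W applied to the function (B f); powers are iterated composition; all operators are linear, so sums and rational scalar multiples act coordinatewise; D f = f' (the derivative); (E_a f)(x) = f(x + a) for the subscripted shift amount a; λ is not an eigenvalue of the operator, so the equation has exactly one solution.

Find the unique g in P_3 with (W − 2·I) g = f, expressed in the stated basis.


the image equals g(x) = -(9/8)x^3 + (5/16)x^2 + 3x + 315/64

write g with unknown coordinates in the stated basis and equate coefficients in (W − 2·I) g = f
solving from the highest basis element down gives g = -(9/8)x^3 + (5/16)x^2 + 3x + 315/64
check: W g = -(27/8)x^2 + 4x + 59/32
so W g − 2·g = (9/4)x^3 - 4x^2 - 2x - 8 = f ✓


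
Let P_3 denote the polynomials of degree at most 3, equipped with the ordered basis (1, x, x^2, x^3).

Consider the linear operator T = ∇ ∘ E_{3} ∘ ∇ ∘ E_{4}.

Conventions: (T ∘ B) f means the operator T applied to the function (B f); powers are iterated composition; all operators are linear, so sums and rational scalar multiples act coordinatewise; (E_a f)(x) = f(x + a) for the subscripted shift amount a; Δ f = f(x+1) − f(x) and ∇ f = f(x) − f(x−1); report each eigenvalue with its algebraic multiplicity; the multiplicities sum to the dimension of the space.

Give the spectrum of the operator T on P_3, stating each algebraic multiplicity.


image of 1: 0
image of x: 0
image of x^2: 2
image of x^3: 6x + 36
the matrix is upper triangular; its diagonal is (0, 0, 0, 0)
for a triangular matrix the eigenvalues are the diagonal entries, with algebraic multiplicity their repetition count

λ = 0 (multiplicity 4)


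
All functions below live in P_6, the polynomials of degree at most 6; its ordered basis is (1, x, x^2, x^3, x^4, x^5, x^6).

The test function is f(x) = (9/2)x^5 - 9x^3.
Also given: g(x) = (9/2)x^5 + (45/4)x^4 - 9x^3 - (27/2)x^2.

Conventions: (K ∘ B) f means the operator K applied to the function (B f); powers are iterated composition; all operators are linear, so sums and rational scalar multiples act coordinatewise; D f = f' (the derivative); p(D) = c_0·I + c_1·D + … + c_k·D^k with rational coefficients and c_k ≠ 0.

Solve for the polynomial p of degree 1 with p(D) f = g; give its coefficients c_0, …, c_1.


D^0 f = (9/2)x^5 - 9x^3
D^1 f = (45/2)x^4 - 27x^2
matching coefficients of g against c_0 f + c_1 Df + … from the top degree down determines the c_i
solution: c_0 = 1, c_1 = 1/2

p(D) = I + (1/2)·D, i.e. c_0 = 1, c_1 = 1/2


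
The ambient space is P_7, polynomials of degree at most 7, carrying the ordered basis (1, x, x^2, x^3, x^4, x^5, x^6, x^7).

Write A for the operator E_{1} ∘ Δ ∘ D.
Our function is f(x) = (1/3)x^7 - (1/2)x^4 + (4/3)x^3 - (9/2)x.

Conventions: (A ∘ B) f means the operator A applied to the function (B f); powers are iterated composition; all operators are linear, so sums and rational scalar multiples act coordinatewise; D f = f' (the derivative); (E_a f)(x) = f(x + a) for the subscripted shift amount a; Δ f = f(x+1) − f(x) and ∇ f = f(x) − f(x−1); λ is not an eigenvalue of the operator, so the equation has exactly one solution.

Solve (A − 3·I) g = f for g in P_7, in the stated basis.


write g with unknown coordinates in the stated basis and equate coefficients in (A − 3·I) g = f
solving from the highest basis element down gives g = -(1/9)x^7 - (14/9)x^5 - (23/2)x^4 - (424/9)x^3 - 151x^2 - (18983/54)x - 3641/9
check: A g = -(14/3)x^5 - 35x^4 - 140x^3 - 453x^2 - (9532/9)x - 3641/3
so A g − 3·g = (1/3)x^7 - (1/2)x^4 + (4/3)x^3 - (9/2)x = f ✓

the image equals g(x) = -(1/9)x^7 - (14/9)x^5 - (23/2)x^4 - (424/9)x^3 - 151x^2 - (18983/54)x - 3641/9


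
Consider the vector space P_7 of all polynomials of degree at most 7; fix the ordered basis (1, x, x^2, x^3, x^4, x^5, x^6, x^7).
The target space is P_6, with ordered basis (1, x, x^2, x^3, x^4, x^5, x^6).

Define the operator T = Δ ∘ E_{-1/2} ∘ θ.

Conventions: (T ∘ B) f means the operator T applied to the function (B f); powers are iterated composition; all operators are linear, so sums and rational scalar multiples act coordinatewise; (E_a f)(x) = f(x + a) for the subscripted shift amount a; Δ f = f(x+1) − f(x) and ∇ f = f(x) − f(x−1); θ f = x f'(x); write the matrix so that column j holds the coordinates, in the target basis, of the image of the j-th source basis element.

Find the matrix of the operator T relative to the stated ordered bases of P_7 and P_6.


image of 1: 0
image of x: 1
image of x^2: 4x
image of x^3: 9x^2 + 3/4
image of x^4: 16x^3 + 4x
image of x^5: 25x^4 + (25/2)x^2 + 5/16
image of x^6: 36x^5 + 30x^3 + (9/4)x
image of x^7: 49x^6 + (245/4)x^4 + (147/16)x^2 + 7/64
each image's coordinates form column j of the matrix

the matrix is [[0, 1, 0, 3/4, 0, 5/16, 0, 7/64]; [0, 0, 4, 0, 4, 0, 9/4, 0]; [0, 0, 0, 9, 0, 25/2, 0, 147/16]; [0, 0, 0, 0, 16, 0, 30, 0]; [0, 0, 0, 0, 0, 25, 0, 245/4]; [0, 0, 0, 0, 0, 0, 36, 0]; [0, 0, 0, 0, 0, 0, 0, 49]] (rows listed top to bottom)


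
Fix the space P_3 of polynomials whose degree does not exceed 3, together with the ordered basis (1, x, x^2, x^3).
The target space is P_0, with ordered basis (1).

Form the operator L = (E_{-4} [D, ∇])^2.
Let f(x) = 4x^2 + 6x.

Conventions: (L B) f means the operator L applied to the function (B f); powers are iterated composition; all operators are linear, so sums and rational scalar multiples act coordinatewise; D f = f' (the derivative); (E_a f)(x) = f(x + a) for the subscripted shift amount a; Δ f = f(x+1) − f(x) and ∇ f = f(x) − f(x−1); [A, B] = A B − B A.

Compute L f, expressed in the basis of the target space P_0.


∇ f = 8x + 2
D ∇ f = 8
D f = 8x + 6
∇ D f = 8
[D, ∇] f = 0
E_{-4} [D, ∇] f = 0
∇ (E_{-4} [D, ∇]) f = 0
D ∇ (E_{-4} [D, ∇]) f = 0
D (E_{-4} [D, ∇]) f = 0
∇ D (E_{-4} [D, ∇]) f = 0
[D, ∇] (E_{-4} [D, ∇]) f = 0
E_{-4} [D, ∇] (E_{-4} [D, ∇]) f = 0

the image equals g(x) = 0


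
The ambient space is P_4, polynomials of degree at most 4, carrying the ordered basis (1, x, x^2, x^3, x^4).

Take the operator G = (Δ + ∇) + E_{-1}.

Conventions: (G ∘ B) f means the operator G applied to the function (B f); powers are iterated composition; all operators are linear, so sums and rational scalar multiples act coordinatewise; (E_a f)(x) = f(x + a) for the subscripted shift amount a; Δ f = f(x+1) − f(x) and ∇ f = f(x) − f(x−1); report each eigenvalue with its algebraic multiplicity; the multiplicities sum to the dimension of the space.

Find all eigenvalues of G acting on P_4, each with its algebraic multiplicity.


image of 1: 1
image of x: x + 1
image of x^2: x^2 + 2x + 1
image of x^3: x^3 + 3x^2 + 3x + 1
image of x^4: x^4 + 4x^3 + 6x^2 + 4x + 1
the matrix is upper triangular; its diagonal is (1, 1, 1, 1, 1)
for a triangular matrix the eigenvalues are the diagonal entries, with algebraic multiplicity their repetition count

λ = 1 (multiplicity 5)


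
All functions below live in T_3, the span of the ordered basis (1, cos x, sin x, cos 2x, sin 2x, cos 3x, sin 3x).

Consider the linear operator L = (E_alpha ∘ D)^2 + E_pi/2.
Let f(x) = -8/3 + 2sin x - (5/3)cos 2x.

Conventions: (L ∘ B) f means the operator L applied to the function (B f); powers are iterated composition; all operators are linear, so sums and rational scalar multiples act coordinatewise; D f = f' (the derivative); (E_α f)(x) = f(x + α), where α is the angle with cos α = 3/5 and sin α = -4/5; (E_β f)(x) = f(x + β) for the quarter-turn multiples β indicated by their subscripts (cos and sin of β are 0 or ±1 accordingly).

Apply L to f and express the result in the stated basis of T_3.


the result is g(x) = -8/3 + (98/25)cos x + (14/25)sin x - (1483/375)cos 2x - (448/125)sin 2x

D f = 2cos x + (10/3)sin 2x
E_alpha D f = (6/5)cos x + (8/5)sin x - (16/5)cos 2x - (14/15)sin 2x
D (E_alpha ∘ D) f = (8/5)cos x - (6/5)sin x - (28/15)cos 2x + (32/5)sin 2x
E_alpha D (E_alpha ∘ D) f = (48/25)cos x + (14/25)sin x - (2108/375)cos 2x - (448/125)sin 2x
E_pi/2 f = -8/3 + 2cos x + (5/3)cos 2x
((E_alpha ∘ D)^2 + E_pi/2) f = -8/3 + (98/25)cos x + (14/25)sin x - (1483/375)cos 2x - (448/125)sin 2x


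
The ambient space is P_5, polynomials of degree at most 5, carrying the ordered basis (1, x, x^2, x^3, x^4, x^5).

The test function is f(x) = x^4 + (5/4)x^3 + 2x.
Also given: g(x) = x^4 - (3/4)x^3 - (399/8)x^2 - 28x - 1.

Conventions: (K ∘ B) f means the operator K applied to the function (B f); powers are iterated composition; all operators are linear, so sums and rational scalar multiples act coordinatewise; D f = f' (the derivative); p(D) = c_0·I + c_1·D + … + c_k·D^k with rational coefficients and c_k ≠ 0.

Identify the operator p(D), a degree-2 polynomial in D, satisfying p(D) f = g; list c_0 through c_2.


D^0 f = x^4 + (5/4)x^3 + 2x
D^1 f = 4x^3 + (15/4)x^2 + 2
D^2 f = 12x^2 + (15/2)x
matching coefficients of g against c_0 f + c_1 Df + … from the top degree down determines the c_i
solution: c_0 = 1, c_1 = -1/2, c_2 = -4

c_0 = 1, c_1 = -1/2, c_2 = -4


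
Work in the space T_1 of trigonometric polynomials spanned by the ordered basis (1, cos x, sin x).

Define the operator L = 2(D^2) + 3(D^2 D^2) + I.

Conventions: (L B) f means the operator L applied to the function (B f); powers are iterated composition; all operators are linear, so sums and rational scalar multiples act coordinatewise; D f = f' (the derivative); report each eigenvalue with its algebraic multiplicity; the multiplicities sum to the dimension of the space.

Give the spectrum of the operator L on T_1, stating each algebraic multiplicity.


λ = 1 (multiplicity 1), λ = 2 (multiplicity 2)

image of 1: 1
image of cos x: 2cos x
image of sin x: 2sin x
the matrix is diagonal; its diagonal is (1, 2, 2)
for a triangular matrix the eigenvalues are the diagonal entries, with algebraic multiplicity their repetition count


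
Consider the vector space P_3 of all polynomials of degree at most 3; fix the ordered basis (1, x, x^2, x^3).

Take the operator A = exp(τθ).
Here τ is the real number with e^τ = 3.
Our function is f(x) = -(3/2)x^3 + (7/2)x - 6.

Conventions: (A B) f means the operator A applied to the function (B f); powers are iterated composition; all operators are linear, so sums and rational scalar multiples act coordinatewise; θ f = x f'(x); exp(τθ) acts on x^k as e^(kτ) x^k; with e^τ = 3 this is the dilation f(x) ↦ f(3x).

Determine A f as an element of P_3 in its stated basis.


exp(τθ) x^k = e^(kτ) x^k; with e^τ = 3 this sends x^k to 3^k x^k
x ↦ 3 x
x^3 ↦ 27 x^3
applying this coordinatewise to f: exp(τθ) f = -(81/2)x^3 + (21/2)x - 6

g(x) = -(81/2)x^3 + (21/2)x - 6


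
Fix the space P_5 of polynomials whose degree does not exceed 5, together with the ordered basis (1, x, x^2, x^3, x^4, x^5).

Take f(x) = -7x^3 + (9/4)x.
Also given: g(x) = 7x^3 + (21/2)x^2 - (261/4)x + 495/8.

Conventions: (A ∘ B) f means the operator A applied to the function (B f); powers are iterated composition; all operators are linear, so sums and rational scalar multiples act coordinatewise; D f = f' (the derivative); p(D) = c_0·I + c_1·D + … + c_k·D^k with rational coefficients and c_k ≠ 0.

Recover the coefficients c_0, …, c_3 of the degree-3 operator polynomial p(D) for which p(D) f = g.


p(D) = -I − (1/2)·D + (3/2)·D^2 − (3/2)·D^3, i.e. c_0 = -1, c_1 = -1/2, c_2 = 3/2, c_3 = -3/2

D^0 f = -7x^3 + (9/4)x
D^1 f = -21x^2 + 9/4
D^2 f = -42x
D^3 f = -42
matching coefficients of g against c_0 f + c_1 Df + … from the top degree down determines the c_i
solution: c_0 = -1, c_1 = -1/2, c_2 = 3/2, c_3 = -3/2


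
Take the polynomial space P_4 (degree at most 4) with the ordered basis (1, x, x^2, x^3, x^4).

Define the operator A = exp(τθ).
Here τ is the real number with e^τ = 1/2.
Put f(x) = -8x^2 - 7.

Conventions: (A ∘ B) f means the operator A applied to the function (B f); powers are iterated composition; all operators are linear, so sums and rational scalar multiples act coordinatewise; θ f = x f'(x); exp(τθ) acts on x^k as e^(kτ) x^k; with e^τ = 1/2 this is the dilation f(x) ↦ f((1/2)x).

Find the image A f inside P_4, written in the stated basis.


exp(τθ) x^k = e^(kτ) x^k; with e^τ = 1/2 this sends x^k to (1/2)^k x^k
x^2 ↦ 1/4 x^2
applying this coordinatewise to f: exp(τθ) f = -2x^2 - 7

the image equals g(x) = -2x^2 - 7


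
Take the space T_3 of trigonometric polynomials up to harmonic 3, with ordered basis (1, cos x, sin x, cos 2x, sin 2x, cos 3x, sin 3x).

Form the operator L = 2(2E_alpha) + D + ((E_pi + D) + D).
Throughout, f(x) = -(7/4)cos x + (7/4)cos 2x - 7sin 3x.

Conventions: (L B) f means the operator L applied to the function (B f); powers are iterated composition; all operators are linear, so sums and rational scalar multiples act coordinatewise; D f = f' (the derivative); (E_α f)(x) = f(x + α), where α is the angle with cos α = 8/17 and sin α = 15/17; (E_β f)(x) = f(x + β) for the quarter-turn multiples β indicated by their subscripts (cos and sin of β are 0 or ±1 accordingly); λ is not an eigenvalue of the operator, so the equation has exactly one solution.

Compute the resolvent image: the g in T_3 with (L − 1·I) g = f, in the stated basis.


the result is g(x) = (7/1450)cos x - (777/2900)sin x - (1127/26548)cos 2x + (9429/53096)sin 2x + (295659/538781)cos 3x + (205646/538781)sin 3x

write g with unknown coordinates in the stated basis and equate coefficients in (L − 1·I) g = f
solving from the highest basis element down gives g = (7/1450)cos x - (777/2900)sin x - (1127/26548)cos 2x + (9429/53096)sin 2x + (295659/538781)cos 3x + (205646/538781)sin 3x
check: L g = -(5061/2900)cos x - (777/2900)sin x + (11333/6637)cos 2x + (9429/53096)sin 2x + (295659/538781)cos 3x - (3565821/538781)sin 3x
so L g − 1·g = -(7/4)cos x + (7/4)cos 2x - 7sin 3x = f ✓


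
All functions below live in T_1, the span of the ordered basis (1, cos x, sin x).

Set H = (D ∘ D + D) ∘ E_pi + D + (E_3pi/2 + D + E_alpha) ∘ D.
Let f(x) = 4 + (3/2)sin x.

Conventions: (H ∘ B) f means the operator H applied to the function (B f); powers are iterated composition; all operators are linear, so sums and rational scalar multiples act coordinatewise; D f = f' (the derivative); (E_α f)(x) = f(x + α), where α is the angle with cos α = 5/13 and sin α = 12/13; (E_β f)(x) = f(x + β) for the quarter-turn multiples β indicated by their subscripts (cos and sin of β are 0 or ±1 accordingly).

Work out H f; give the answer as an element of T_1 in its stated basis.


E_pi f = 4 - (3/2)sin x
D E_pi f = -(3/2)cos x
D D E_pi f = (3/2)sin x
D E_pi f = -(3/2)cos x
(D ∘ D + D) E_pi f = -(3/2)cos x + (3/2)sin x
D f = (3/2)cos x
D f = (3/2)cos x
E_3pi/2 D f = (3/2)sin x
D D f = -(3/2)sin x
E_alpha D f = (15/26)cos x - (18/13)sin x
(E_3pi/2 + D + E_alpha) D f = (15/26)cos x - (18/13)sin x
((D ∘ D + D) ∘ E_pi + D + (E_3pi/2 + D + E_alpha) ∘ D) f = (15/26)cos x + (3/26)sin x

g(x) = (15/26)cos x + (3/26)sin x


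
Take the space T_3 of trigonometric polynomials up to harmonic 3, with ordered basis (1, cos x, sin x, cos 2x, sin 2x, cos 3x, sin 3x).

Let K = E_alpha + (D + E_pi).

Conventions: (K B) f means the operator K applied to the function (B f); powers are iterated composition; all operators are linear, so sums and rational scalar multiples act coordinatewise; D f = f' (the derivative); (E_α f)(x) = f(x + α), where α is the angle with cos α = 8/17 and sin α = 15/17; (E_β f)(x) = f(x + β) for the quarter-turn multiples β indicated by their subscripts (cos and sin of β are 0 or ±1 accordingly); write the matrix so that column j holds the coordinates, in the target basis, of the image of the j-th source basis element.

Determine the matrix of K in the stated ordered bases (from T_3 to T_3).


the matrix is [[2, 0, 0, 0, 0, 0, 0]; [0, -9/17, 32/17, 0, 0, 0, 0]; [0, -32/17, -9/17, 0, 0, 0, 0]; [0, 0, 0, 128/289, 818/289, 0, 0]; [0, 0, 0, -818/289, 128/289, 0, 0]; [0, 0, 0, 0, 0, -9801/4913, 14244/4913]; [0, 0, 0, 0, 0, -14244/4913, -9801/4913]] (rows listed top to bottom)

image of 1: 2
image of cos x: -(9/17)cos x - (32/17)sin x
image of sin x: (32/17)cos x - (9/17)sin x
image of cos 2x: (128/289)cos 2x - (818/289)sin 2x
image of sin 2x: (818/289)cos 2x + (128/289)sin 2x
image of cos 3x: -(9801/4913)cos 3x - (14244/4913)sin 3x
image of sin 3x: (14244/4913)cos 3x - (9801/4913)sin 3x
each image's coordinates form column j of the matrix


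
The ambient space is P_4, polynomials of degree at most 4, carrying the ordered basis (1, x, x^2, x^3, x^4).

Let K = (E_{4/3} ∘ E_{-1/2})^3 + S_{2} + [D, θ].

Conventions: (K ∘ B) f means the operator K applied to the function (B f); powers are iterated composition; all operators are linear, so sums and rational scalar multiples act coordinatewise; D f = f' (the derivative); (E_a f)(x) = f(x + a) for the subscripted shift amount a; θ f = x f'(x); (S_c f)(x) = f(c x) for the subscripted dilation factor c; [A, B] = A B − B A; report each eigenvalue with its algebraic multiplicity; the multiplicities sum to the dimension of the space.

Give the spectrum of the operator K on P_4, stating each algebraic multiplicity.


image of 1: 2
image of x: 3x + 7/2
image of x^2: 5x^2 + 7x + 25/4
image of x^3: 9x^3 + (21/2)x^2 + (75/4)x + 125/8
image of x^4: 17x^4 + 14x^3 + (75/2)x^2 + (125/2)x + 625/16
the matrix is upper triangular; its diagonal is (2, 3, 5, 9, 17)
for a triangular matrix the eigenvalues are the diagonal entries, with algebraic multiplicity their repetition count

λ = 2 (multiplicity 1), λ = 3 (multiplicity 1), λ = 5 (multiplicity 1), λ = 9 (multiplicity 1), λ = 17 (multiplicity 1)


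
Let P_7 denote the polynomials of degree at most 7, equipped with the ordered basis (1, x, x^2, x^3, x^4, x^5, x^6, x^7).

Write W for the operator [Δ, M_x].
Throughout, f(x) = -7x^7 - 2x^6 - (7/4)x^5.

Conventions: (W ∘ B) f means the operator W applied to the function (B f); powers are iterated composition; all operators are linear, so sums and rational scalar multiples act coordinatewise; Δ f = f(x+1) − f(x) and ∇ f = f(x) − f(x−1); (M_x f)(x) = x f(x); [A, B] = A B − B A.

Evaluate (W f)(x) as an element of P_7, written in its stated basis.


the result is g(x) = -7x^7 - 51x^6 - (643/4)x^5 - (1135/4)x^4 - (605/2)x^3 - (389/2)x^2 - (279/4)x - 43/4

M_x f = -7x^8 - 2x^7 - (7/4)x^6
Δ M_x f = -56x^7 - 210x^6 - (889/2)x^5 - (2345/4)x^4 - 497x^3 - (1057/4)x^2 - (161/2)x - 43/4
Δ f = -49x^6 - 159x^5 - (1135/4)x^4 - (605/2)x^3 - (389/2)x^2 - (279/4)x - 43/4
M_x Δ f = -49x^7 - 159x^6 - (1135/4)x^5 - (605/2)x^4 - (389/2)x^3 - (279/4)x^2 - (43/4)x
[Δ, M_x] f = -7x^7 - 51x^6 - (643/4)x^5 - (1135/4)x^4 - (605/2)x^3 - (389/2)x^2 - (279/4)x - 43/4


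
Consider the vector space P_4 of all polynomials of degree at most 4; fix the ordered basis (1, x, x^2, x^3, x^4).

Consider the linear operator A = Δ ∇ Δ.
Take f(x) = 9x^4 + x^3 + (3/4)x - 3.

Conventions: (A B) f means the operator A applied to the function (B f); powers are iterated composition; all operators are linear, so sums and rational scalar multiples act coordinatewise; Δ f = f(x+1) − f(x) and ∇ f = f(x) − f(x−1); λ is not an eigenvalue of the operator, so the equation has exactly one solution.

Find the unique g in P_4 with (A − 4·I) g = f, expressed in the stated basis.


write g with unknown coordinates in the stated basis and equate coefficients in (A − 4·I) g = f
solving from the highest basis element down gives g = -(9/4)x^4 - (1/4)x^3 - (219/16)x - 51/8
check: A g = -54x - 57/2
so A g − 4·g = 9x^4 + x^3 + (3/4)x - 3 = f ✓

g(x) = -(9/4)x^4 - (1/4)x^3 - (219/16)x - 51/8


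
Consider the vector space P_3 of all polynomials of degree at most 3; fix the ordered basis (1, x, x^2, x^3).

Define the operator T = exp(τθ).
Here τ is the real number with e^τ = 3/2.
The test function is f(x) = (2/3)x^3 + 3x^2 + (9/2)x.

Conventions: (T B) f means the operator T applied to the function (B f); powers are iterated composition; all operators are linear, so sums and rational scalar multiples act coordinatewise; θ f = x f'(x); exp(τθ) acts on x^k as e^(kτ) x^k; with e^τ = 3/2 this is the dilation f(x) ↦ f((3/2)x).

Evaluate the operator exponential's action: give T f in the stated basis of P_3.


g(x) = (9/4)x^3 + (27/4)x^2 + (27/4)x

exp(τθ) x^k = e^(kτ) x^k; with e^τ = 3/2 this sends x^k to (3/2)^k x^k
x ↦ 3/2 x
x^2 ↦ 9/4 x^2
x^3 ↦ 27/8 x^3
applying this coordinatewise to f: exp(τθ) f = (9/4)x^3 + (27/4)x^2 + (27/4)x


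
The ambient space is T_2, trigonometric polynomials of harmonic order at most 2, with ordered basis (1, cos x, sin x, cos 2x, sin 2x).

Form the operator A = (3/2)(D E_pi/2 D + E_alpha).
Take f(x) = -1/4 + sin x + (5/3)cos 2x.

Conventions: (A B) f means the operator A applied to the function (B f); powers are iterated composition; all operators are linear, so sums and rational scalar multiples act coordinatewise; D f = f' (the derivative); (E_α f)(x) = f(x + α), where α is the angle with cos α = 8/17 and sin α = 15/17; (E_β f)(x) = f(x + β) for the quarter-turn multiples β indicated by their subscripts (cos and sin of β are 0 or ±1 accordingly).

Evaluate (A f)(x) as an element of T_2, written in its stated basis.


D f = cos x - (10/3)sin 2x
E_pi/2 D f = -sin x + (10/3)sin 2x
D E_pi/2 D f = -cos x + (20/3)cos 2x
E_alpha f = -1/4 + (15/17)cos x + (8/17)sin x - (805/867)cos 2x - (400/289)sin 2x
(D E_pi/2 D + E_alpha) f = -1/4 - (2/17)cos x + (8/17)sin x + (4975/867)cos 2x - (400/289)sin 2x
((3/2)(D E_pi/2 D + E_alpha)) f = -3/8 - (3/17)cos x + (12/17)sin x + (4975/578)cos 2x - (600/289)sin 2x

the image equals g(x) = -3/8 - (3/17)cos x + (12/17)sin x + (4975/578)cos 2x - (600/289)sin 2x


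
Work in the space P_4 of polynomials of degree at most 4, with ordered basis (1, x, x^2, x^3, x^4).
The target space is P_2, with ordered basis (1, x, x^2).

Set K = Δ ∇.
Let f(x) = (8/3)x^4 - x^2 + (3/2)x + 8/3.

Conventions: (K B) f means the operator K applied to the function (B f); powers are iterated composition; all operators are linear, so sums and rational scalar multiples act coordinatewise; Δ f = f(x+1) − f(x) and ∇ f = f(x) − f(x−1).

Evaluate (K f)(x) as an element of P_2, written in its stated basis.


∇ f = (32/3)x^3 - 16x^2 + (26/3)x - 1/6
Δ ∇ f = 32x^2 + 10/3

the result is g(x) = 32x^2 + 10/3


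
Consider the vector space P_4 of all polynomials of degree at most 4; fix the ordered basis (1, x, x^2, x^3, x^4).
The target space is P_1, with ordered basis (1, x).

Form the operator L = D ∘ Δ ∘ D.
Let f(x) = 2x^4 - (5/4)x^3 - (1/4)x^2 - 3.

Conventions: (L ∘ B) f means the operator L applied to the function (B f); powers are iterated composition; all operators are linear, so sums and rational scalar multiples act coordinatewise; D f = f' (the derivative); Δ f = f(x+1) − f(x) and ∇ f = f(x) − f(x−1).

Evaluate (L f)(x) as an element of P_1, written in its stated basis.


D f = 8x^3 - (15/4)x^2 - (1/2)x
Δ D f = 24x^2 + (33/2)x + 15/4
D (Δ ∘ D) f = 48x + 33/2

the image equals g(x) = 48x + 33/2


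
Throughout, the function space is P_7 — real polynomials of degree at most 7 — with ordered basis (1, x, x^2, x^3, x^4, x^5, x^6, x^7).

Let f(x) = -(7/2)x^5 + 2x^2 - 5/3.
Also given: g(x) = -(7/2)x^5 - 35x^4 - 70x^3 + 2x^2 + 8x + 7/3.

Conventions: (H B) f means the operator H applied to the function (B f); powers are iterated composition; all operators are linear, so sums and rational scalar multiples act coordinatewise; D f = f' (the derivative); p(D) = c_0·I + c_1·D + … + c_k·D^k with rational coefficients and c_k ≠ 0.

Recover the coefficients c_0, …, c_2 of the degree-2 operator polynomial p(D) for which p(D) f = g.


D^0 f = -(7/2)x^5 + 2x^2 - 5/3
D^1 f = -(35/2)x^4 + 4x
D^2 f = -70x^3 + 4
matching coefficients of g against c_0 f + c_1 Df + … from the top degree down determines the c_i
solution: c_0 = 1, c_1 = 2, c_2 = 1

c_0 = 1, c_1 = 2, c_2 = 1
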